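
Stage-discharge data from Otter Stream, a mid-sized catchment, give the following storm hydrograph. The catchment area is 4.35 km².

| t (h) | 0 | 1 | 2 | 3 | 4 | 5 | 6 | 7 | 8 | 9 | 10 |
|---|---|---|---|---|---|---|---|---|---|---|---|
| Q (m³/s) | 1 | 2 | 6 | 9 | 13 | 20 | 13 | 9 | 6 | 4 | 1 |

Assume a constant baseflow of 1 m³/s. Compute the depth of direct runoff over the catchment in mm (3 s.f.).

d ≈ 60.4 mm

Direct runoff: 0.0, 1.0, 5.0, 8.0, 12.0, 19.0, 12.0, 8.0, 5.0, 3.0, 0.0 m³/s; ΣQ_DR = 73.00 m³/s.
V = ΣQ_DR · Δt = 73.00 × 3600 s = 2.628 × 10^5 m³.
Over A = 4.35 km², depth = V / A = 60.4 mm.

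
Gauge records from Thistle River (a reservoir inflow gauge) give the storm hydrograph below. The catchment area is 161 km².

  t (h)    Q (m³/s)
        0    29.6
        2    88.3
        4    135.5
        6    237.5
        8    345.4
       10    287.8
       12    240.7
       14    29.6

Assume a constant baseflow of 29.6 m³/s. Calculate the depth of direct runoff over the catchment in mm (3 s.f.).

d ≈ 51.8 mm

Direct runoff: 0.0, 58.7, 105.9, 207.9, 315.8, 258.2, 211.1, 0.0 m³/s; ΣQ_DR = 1158 m³/s.
V = ΣQ_DR · Δt = 1158 × 7200 s = 8.335 × 10^6 m³.
Over A = 161 km², depth = V / A = 51.8 mm.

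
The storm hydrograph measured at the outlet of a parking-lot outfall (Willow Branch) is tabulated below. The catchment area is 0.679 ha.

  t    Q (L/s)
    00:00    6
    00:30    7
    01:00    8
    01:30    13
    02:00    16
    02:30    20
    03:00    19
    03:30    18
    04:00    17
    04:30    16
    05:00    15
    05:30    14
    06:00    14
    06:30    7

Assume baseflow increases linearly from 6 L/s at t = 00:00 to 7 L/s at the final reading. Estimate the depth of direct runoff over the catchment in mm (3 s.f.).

Direct runoff: 0.00, 0.92, 1.85, 6.77, 9.69, 13.62, 12.54, 11.46, 10.38, 9.31, 8.23, 7.15, 7.08, 0.00 L/s; ΣQ_DR = 99.00 L/s.
V = ΣQ_DR · Δt = 99.00 × 1800 s = 1.782 × 10^5 L.
Over A = 0.679 ha, depth = V / A = 26.2 mm.

d ≈ 26.2 mm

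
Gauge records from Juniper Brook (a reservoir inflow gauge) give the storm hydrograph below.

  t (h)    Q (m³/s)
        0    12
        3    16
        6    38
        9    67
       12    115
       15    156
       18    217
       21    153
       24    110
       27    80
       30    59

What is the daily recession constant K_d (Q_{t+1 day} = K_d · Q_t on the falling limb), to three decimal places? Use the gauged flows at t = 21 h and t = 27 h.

K_d ≈ 0.075

Between t = 21 h and t = 27 h the flow falls from 153 to 80 m³/s over 2×3 h = 6 h.
Per-interval ratio K = (80/153)^(1/2) = 0.7231; K_d = K^(24/3) = 0.075.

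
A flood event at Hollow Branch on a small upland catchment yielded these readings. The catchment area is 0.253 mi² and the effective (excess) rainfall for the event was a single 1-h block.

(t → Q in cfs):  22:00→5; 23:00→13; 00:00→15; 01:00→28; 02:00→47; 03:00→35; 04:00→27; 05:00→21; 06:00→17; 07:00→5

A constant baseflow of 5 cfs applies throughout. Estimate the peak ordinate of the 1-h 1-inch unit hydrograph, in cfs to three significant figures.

U_p ≈ 42.1 cfs

Direct runoff: 0.0, 8.0, 10.0, 23.0, 42.0, 30.0, 22.0, 16.0, 12.0, 0.0 cfs; ΣQ_DR = 163.0 cfs, peak = 42.0 cfs.
Runoff depth d = ΣQ_DR·Δt / A = 163.0 × 3600 / (0.253 mi²) = 0.9983 in.
The 1-inch UH is the DRH scaled by (1 in)/d, so U_p = 42.0 × 1/0.9983 = 42.1 cfs.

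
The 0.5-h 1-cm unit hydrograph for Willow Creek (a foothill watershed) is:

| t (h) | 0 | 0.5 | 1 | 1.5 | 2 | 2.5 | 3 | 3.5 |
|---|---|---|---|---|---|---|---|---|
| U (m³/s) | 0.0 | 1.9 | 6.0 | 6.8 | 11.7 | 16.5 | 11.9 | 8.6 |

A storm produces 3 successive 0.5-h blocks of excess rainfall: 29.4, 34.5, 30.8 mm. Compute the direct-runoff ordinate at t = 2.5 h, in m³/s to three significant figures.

Q ≈ 110 m³/s

By discrete convolution, Q_j = Σ (P_i / 10 mm) · U_{j−i}.
At t = 2.5 h (j=5): Q = (29.4/10)·16.5 + (34.5/10)·11.7 + (30.8/10)·6.8 = 110 m³/s.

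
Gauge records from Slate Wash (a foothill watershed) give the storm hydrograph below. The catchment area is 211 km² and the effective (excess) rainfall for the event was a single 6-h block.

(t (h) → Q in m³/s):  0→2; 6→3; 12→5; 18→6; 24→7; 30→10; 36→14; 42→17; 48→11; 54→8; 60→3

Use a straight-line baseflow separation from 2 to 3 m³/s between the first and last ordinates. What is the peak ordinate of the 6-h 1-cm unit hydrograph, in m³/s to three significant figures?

U_p ≈ 23.9 m³/s

Direct runoff: 0.00, 0.90, 2.80, 3.70, 4.60, 7.50, 11.40, 14.30, 8.20, 5.10, 0.00 m³/s; ΣQ_DR = 58.50 m³/s, peak = 14.30 m³/s.
Runoff depth d = ΣQ_DR·Δt / A = 58.50 × 21600 / (211 km²) = 5.989 mm.
The 1-cm UH is the DRH scaled by (10 mm)/d, so U_p = 14.30 × 10/5.989 = 23.9 m³/s.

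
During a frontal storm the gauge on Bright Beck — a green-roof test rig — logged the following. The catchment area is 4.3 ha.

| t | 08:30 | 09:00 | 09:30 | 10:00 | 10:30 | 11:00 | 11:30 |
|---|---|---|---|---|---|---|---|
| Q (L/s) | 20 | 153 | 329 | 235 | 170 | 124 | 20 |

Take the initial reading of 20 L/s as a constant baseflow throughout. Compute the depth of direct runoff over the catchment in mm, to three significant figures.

d ≈ 38.1 mm

Direct runoff: 0.0, 133.0, 309.0, 215.0, 150.0, 104.0, 0.0 L/s; ΣQ_DR = 911.0 L/s.
V = ΣQ_DR · Δt = 911.0 × 1800 s = 1.640 × 10^6 L.
Over A = 4.3 ha, depth = V / A = 38.1 mm.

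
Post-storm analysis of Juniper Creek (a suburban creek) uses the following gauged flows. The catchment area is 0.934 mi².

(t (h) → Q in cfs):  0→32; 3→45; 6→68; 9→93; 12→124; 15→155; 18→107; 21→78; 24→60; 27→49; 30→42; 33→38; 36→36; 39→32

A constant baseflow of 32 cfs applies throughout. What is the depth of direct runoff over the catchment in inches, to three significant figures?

Direct runoff: 0.0, 13.0, 36.0, 61.0, 92.0, 123.0, 75.0, 46.0, 28.0, 17.0, 10.0, 6.0, 4.0, 0.0 cfs; ΣQ_DR = 511.0 cfs.
V = ΣQ_DR · Δt = 511.0 × 10800 s = 5.519 × 10^6 ft³.
Over A = 0.934 mi², depth = V / A = 2.54 in.

d ≈ 2.54 in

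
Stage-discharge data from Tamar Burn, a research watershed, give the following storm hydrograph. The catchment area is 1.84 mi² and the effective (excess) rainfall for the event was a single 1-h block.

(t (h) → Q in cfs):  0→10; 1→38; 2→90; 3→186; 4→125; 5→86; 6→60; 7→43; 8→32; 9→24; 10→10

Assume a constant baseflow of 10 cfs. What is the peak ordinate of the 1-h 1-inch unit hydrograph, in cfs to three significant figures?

U_p ≈ 352 cfs

Direct runoff: 0.0, 28.0, 80.0, 176.0, 115.0, 76.0, 50.0, 33.0, 22.0, 14.0, 0.0 cfs; ΣQ_DR = 594.0 cfs, peak = 176.0 cfs.
Runoff depth d = ΣQ_DR·Δt / A = 594.0 × 3600 / (1.84 mi²) = 0.5002 in.
The 1-inch UH is the DRH scaled by (1 in)/d, so U_p = 176.0 × 1/0.5002 = 352 cfs.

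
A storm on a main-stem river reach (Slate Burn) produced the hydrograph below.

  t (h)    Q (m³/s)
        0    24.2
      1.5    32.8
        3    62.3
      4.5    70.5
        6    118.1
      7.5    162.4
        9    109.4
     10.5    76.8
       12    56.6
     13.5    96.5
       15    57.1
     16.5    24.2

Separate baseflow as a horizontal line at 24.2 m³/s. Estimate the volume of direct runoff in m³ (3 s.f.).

V ≈ 3.24 × 10^6 m³

Direct-runoff ordinates (Q − Q_b): 0.0, 8.6, 38.1, 46.3, 93.9, 138.2, 85.2, 52.6, 32.4, 72.3, 32.9, 0.0 m³/s.
ΣQ_DR = 600.5 m³/s.
With Δt = 1.5 h = 5400 s, V = ΣQ_DR · Δt = 600.5 × 5400 = 3.24 × 10^6 m³.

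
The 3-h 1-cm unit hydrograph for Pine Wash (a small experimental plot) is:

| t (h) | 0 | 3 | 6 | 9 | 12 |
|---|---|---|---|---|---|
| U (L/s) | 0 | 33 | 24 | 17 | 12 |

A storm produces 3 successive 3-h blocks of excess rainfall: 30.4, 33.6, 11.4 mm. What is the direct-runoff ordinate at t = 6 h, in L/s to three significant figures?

By discrete convolution, Q_j = Σ (P_i / 10 mm) · U_{j−i}.
At t = 6 h (j=2): Q = (30.4/10)·24 + (33.6/10)·33 + (11.4/10)·0 = 184 L/s.

Q ≈ 184 L/s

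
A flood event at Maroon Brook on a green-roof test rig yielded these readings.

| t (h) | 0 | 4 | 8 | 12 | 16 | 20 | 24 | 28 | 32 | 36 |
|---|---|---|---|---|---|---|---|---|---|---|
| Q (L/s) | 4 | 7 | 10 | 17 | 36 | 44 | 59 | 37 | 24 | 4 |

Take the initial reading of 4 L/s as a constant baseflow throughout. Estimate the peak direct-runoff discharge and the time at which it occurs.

Q_p = 55.0 L/s at t = 24 h

Subtracting baseflow gives direct-runoff ordinates: 0.0, 3.0, 6.0, 13.0, 32.0, 40.0, 55.0, 33.0, 20.0, 0.0 L/s.
The maximum is 55.0 L/s, occurring at the reading for t = 24 h.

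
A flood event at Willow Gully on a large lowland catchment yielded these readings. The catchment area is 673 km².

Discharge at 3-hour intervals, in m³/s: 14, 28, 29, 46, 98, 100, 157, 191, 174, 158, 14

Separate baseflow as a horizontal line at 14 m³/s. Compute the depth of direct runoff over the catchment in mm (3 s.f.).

d ≈ 13.7 mm

Direct runoff: 0.0, 14.0, 15.0, 32.0, 84.0, 86.0, 143.0, 177.0, 160.0, 144.0, 0.0 m³/s; ΣQ_DR = 855.0 m³/s.
V = ΣQ_DR · Δt = 855.0 × 10800 s = 9.234 × 10^6 m³.
Over A = 673 km², depth = V / A = 13.7 mm.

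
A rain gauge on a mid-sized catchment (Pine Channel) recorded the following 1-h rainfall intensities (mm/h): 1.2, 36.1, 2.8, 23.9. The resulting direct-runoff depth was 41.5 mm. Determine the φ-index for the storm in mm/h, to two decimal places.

φ ≈ 9.25 mm/h

Only the 2 blocks with intensity above φ contribute runoff: 36.1, 23.9 mm/h.
Σ(I−φ)·Δt = d  ⇒  (36.1+23.9 − 2φ)·1 = 41.5
φ = (60.00 − 41.5/1) / 2 = 9.25 mm/h.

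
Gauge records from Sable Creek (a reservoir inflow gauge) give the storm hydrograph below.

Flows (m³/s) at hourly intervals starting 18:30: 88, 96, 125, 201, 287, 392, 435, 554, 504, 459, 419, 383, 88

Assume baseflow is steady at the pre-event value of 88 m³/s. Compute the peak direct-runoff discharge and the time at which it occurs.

Subtracting baseflow gives direct-runoff ordinates: 0.0, 8.0, 37.0, 113.0, 199.0, 304.0, 347.0, 466.0, 416.0, 371.0, 331.0, 295.0, 0.0 m³/s.
The maximum is 466.0 m³/s, occurring at the reading for t = 01:30.

Q_p = 466.0 m³/s at t = 01:30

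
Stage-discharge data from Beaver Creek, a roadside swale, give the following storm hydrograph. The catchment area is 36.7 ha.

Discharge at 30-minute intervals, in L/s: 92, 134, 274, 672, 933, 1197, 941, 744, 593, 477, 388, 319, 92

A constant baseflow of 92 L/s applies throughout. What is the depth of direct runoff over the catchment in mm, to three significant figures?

d ≈ 27.8 mm

Direct runoff: 0.0, 42.0, 182.0, 580.0, 841.0, 1105.0, 849.0, 652.0, 501.0, 385.0, 296.0, 227.0, 0.0 L/s; ΣQ_DR = 5660 L/s.
V = ΣQ_DR · Δt = 5660 × 1800 s = 1.019 × 10^7 L.
Over A = 36.7 ha, depth = V / A = 27.8 mm.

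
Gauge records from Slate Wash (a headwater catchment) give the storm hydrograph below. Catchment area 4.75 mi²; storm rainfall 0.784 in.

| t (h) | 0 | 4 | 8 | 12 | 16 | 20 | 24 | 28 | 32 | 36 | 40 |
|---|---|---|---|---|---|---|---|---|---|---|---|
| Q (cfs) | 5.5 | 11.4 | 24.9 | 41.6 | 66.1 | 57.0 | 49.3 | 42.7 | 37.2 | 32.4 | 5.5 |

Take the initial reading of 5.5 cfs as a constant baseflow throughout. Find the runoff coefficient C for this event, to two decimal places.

ΣQ_DR = 313.1 cfs; V = ΣQ_DR·Δt = 4.509 × 10^6 ft³.
Runoff depth d = V / A = 0.4086 in.
C = d / P = 0.4086 / 0.784 = 0.52.

C ≈ 0.52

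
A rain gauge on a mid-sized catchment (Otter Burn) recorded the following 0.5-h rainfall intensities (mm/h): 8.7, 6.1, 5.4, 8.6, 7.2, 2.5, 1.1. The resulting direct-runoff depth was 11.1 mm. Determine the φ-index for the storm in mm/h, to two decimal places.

φ ≈ 2.76 mm/h

Only the 5 blocks with intensity above φ contribute runoff: 8.7, 6.1, 5.4, 8.6, 7.2 mm/h.
Σ(I−φ)·Δt = d  ⇒  (8.7+6.1+5.4+8.6+7.2 − 5φ)·0.5 = 11.1
φ = (36.00 − 11.1/0.5) / 5 = 2.76 mm/h.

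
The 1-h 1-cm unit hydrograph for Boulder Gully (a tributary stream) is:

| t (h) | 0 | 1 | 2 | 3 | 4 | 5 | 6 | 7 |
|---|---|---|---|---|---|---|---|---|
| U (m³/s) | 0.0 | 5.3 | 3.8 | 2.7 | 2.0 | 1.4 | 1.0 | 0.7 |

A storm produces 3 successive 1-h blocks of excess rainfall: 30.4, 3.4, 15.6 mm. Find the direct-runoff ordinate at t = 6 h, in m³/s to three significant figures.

By discrete convolution, Q_j = Σ (P_i / 10 mm) · U_{j−i}.
At t = 6 h (j=6): Q = (30.4/10)·1.0 + (3.4/10)·1.4 + (15.6/10)·2.0 = 6.64 m³/s.

Q ≈ 6.64 m³/s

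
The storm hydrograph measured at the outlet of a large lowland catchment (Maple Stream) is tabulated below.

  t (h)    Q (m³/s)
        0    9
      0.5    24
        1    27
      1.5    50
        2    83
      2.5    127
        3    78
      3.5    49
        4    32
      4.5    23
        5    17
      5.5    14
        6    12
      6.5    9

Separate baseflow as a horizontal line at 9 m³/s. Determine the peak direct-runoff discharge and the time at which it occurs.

Q_p = 118.0 m³/s at t = 2.5 h

Subtracting baseflow gives direct-runoff ordinates: 0.0, 15.0, 18.0, 41.0, 74.0, 118.0, 69.0, 40.0, 23.0, 14.0, 8.0, 5.0, 3.0, 0.0 m³/s.
The maximum is 118.0 m³/s, occurring at the reading for t = 2.5 h.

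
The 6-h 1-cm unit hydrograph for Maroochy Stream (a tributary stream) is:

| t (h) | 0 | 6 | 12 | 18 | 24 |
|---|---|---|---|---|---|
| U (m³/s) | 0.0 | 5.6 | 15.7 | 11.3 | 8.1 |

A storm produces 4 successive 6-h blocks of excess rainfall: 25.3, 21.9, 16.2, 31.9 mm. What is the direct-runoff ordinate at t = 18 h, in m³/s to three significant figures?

Q ≈ 72.0 m³/s

By discrete convolution, Q_j = Σ (P_i / 10 mm) · U_{j−i}.
At t = 18 h (j=3): Q = (25.3/10)·11.3 + (21.9/10)·15.7 + (16.2/10)·5.6 + (31.9/10)·0.0 = 72.0 m³/s.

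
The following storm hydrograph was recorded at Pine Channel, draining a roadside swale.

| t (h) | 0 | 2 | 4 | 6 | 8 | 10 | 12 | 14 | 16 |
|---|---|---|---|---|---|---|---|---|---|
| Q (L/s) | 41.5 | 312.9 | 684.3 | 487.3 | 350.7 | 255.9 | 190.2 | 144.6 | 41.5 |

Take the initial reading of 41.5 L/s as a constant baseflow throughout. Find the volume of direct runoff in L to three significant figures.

Direct-runoff ordinates (Q − Q_b): 0.0, 271.4, 642.8, 445.8, 309.2, 214.4, 148.7, 103.1, 0.0 L/s.
ΣQ_DR = 2135 L/s.
With Δt = 2 h = 7200 s, V = ΣQ_DR · Δt = 2135 × 7200 = 1.54 × 10^7 L.

V ≈ 1.54 × 10^7 L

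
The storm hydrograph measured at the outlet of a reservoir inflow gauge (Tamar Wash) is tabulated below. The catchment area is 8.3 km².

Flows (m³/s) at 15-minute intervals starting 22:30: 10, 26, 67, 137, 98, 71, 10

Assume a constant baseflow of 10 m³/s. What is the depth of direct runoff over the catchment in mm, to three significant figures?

Direct runoff: 0.0, 16.0, 57.0, 127.0, 88.0, 61.0, 0.0 m³/s; ΣQ_DR = 349.0 m³/s.
V = ΣQ_DR · Δt = 349.0 × 900 s = 3.141 × 10^5 m³.
Over A = 8.3 km², depth = V / A = 37.8 mm.

d ≈ 37.8 mm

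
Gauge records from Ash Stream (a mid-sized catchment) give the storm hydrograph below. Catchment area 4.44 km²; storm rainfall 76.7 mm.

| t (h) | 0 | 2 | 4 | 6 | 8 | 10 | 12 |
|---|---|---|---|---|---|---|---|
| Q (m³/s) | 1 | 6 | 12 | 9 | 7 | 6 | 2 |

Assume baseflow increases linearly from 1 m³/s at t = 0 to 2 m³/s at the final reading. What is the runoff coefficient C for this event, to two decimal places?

ΣQ_DR = 32.50 m³/s; V = ΣQ_DR·Δt = 2.340 × 10^5 m³.
Runoff depth d = V / A = 52.70 mm.
C = d / P = 52.70 / 76.7 = 0.69.

C ≈ 0.69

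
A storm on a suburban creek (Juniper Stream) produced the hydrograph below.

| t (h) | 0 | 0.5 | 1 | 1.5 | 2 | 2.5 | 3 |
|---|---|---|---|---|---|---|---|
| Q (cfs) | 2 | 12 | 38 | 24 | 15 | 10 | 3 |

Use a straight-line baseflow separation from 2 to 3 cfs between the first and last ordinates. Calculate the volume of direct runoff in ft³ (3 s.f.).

V ≈ 1.56 × 10^5 ft³

Direct-runoff ordinates (Q − Q_b): 0.00, 9.83, 35.67, 21.50, 12.33, 7.17, 0.00 cfs.
ΣQ_DR = 86.50 cfs.
With Δt = 0.5 h = 1800 s, V = ΣQ_DR · Δt = 86.50 × 1800 = 1.56 × 10^5 ft³.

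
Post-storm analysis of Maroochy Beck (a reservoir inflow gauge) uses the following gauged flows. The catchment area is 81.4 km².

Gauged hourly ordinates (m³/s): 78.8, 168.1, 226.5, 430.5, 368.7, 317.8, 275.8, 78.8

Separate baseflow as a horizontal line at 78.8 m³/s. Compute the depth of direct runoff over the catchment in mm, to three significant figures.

d ≈ 58.1 mm

Direct runoff: 0.0, 89.3, 147.7, 351.7, 289.9, 239.0, 197.0, 0.0 m³/s; ΣQ_DR = 1315 m³/s.
V = ΣQ_DR · Δt = 1315 × 3600 s = 4.733 × 10^6 m³.
Over A = 81.4 km², depth = V / A = 58.1 mm.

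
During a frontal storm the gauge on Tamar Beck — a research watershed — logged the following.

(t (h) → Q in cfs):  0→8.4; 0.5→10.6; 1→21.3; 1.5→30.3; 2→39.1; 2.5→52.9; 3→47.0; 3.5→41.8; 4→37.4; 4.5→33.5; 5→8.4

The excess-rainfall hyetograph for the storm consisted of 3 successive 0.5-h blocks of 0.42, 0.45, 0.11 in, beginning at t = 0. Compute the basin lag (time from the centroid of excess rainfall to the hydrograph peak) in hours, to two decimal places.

Centroid of excess rainfall: t_c = Σ P_i·t̄_i / ΣP_i = 0.5918 h (block centres at 0.25, 0.75, 1.25 h).
Hydrograph peak occurs at t = 2.5 h, so basin lag t_L = 2.5 − 0.5918 = 1.91 h.

t_L ≈ 1.91 h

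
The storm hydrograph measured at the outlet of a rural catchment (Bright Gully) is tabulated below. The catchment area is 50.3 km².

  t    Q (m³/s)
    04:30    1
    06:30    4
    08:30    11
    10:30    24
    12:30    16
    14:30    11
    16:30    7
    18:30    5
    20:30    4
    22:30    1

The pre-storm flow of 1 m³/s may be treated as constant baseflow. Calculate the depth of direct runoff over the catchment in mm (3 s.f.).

d ≈ 10.6 mm

Direct runoff: 0.0, 3.0, 10.0, 23.0, 15.0, 10.0, 6.0, 4.0, 3.0, 0.0 m³/s; ΣQ_DR = 74.00 m³/s.
V = ΣQ_DR · Δt = 74.00 × 7200 s = 5.328 × 10^5 m³.
Over A = 50.3 km², depth = V / A = 10.6 mm.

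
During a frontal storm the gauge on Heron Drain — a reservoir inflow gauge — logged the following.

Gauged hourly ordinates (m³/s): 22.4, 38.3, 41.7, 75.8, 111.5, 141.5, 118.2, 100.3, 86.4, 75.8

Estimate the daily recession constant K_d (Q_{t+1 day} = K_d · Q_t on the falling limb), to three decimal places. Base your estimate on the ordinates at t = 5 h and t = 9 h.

Between t = 5 h and t = 9 h the flow falls from 141.5 to 75.8 m³/s over 4×1 h = 4 h.
Per-interval ratio K = (75.8/141.5)^(1/4) = 0.8555; K_d = K^(24/1) = 0.024.

K_d ≈ 0.024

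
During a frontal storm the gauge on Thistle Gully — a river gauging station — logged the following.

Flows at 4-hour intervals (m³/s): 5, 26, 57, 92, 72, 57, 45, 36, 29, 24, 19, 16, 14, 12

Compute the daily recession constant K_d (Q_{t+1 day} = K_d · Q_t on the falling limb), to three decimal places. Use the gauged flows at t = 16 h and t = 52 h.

Between t = 16 h and t = 52 h the flow falls from 72 to 12 m³/s over 9×4 h = 36 h.
Per-interval ratio K = (12/72)^(1/9) = 0.8195; K_d = K^(24/4) = 0.303.

K_d ≈ 0.303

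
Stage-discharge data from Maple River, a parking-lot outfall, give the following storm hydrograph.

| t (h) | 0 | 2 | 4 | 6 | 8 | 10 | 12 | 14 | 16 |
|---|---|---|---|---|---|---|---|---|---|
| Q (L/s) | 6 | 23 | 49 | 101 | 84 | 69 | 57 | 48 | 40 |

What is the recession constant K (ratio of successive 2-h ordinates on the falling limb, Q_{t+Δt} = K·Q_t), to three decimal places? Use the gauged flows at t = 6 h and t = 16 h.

K ≈ 0.831

Using the recession-limb readings at t = 6 h and t = 16 h: Q falls from 101 to 40 L/s over 5 intervals.
K = (Q₂/Q₁)^(1/5) = (40/101)^(1/5) = 0.831.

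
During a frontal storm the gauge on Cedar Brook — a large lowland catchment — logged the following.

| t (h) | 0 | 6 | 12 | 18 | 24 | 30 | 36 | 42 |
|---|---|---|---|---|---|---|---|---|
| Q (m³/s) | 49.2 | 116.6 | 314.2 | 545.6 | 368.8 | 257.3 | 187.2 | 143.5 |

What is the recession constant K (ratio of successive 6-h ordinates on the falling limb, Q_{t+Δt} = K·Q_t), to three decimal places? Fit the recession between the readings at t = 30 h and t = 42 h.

K ≈ 0.747

Using the recession-limb readings at t = 30 h and t = 42 h: Q falls from 257.3 to 143.5 m³/s over 2 intervals.
K = (Q₂/Q₁)^(1/2) = (143.5/257.3)^(1/2) = 0.747.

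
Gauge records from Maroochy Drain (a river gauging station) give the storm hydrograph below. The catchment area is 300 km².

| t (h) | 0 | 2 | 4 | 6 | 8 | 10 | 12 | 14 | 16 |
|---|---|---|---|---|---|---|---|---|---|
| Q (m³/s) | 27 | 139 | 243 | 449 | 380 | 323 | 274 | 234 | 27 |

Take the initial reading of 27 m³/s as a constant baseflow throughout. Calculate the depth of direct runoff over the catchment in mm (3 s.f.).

Direct runoff: 0.0, 112.0, 216.0, 422.0, 353.0, 296.0, 247.0, 207.0, 0.0 m³/s; ΣQ_DR = 1853 m³/s.
V = ΣQ_DR · Δt = 1853 × 7200 s = 1.334 × 10^7 m³.
Over A = 300 km², depth = V / A = 44.5 mm.

d ≈ 44.5 mm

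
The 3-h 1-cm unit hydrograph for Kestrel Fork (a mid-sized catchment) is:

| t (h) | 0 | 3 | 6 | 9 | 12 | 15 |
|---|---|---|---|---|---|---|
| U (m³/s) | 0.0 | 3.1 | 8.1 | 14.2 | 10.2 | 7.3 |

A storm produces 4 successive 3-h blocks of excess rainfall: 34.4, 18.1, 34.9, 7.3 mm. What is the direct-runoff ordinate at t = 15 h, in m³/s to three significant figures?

Q ≈ 99.0 m³/s

By discrete convolution, Q_j = Σ (P_i / 10 mm) · U_{j−i}.
At t = 15 h (j=5): Q = (34.4/10)·7.3 + (18.1/10)·10.2 + (34.9/10)·14.2 + (7.3/10)·8.1 = 99.0 m³/s.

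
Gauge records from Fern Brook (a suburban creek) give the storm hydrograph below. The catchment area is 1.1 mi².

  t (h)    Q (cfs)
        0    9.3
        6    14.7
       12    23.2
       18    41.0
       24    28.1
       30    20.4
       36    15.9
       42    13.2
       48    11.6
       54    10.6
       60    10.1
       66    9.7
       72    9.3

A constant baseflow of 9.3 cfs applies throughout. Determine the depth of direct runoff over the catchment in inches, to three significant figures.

Direct runoff: 0.0, 5.4, 13.9, 31.7, 18.8, 11.1, 6.6, 3.9, 2.3, 1.3, 0.8, 0.4, 0.0 cfs; ΣQ_DR = 96.20 cfs.
V = ΣQ_DR · Δt = 96.20 × 21600 s = 2.078 × 10^6 ft³.
Over A = 1.1 mi², depth = V / A = 0.813 in.

d ≈ 0.813 in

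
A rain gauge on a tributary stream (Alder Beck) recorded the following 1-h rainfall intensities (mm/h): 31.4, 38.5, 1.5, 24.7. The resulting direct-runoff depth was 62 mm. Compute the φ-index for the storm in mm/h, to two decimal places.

φ ≈ 10.87 mm/h

Only the 3 blocks with intensity above φ contribute runoff: 31.4, 38.5, 24.7 mm/h.
Σ(I−φ)·Δt = d  ⇒  (31.4+38.5+24.7 − 3φ)·1 = 62
φ = (94.60 − 62/1) / 3 = 10.87 mm/h.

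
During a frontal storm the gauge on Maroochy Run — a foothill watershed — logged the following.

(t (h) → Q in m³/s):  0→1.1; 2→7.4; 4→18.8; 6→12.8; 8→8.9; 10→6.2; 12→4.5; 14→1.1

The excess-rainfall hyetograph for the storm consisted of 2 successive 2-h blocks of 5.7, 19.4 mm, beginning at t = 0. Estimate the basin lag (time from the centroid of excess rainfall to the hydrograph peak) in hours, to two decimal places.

Centroid of excess rainfall: t_c = Σ P_i·t̄_i / ΣP_i = 2.5458 h (block centres at 1, 3 h).
Hydrograph peak occurs at t = 4 h, so basin lag t_L = 4 − 2.5458 = 1.45 h.

t_L ≈ 1.45 h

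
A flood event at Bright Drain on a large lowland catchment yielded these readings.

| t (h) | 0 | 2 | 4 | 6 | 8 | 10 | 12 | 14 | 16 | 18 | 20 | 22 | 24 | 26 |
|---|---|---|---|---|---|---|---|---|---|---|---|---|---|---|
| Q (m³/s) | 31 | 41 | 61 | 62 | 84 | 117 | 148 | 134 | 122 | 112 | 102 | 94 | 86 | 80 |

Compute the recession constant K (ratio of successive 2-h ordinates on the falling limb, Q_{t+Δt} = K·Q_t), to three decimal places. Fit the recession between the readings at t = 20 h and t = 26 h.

Using the recession-limb readings at t = 20 h and t = 26 h: Q falls from 102 to 80 m³/s over 3 intervals.
K = (Q₂/Q₁)^(1/3) = (80/102)^(1/3) = 0.922.

K ≈ 0.922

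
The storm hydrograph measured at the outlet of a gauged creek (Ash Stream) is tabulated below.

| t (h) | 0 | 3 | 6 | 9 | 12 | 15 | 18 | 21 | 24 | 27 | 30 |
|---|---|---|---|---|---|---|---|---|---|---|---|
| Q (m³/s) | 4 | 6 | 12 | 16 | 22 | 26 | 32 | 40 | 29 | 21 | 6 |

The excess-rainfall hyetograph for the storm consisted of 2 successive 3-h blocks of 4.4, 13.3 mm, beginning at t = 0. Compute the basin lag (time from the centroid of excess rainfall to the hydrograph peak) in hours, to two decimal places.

Centroid of excess rainfall: t_c = Σ P_i·t̄_i / ΣP_i = 3.7542 h (block centres at 1.5, 4.5 h).
Hydrograph peak occurs at t = 21 h, so basin lag t_L = 21 − 3.7542 = 17.25 h.

t_L ≈ 17.25 h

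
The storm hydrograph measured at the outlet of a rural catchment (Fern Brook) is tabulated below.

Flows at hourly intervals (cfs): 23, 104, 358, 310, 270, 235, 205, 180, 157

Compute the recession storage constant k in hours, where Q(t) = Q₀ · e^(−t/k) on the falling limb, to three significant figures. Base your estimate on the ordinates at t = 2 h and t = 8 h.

On the falling limb, Q drops from 358 to 157 cfs between t = 2 h and t = 8 h (Δt = 6 h).
k = −Δt / ln(Q₂/Q₁) = −6 / ln(157/358) = 7.28 h.

k ≈ 7.28 h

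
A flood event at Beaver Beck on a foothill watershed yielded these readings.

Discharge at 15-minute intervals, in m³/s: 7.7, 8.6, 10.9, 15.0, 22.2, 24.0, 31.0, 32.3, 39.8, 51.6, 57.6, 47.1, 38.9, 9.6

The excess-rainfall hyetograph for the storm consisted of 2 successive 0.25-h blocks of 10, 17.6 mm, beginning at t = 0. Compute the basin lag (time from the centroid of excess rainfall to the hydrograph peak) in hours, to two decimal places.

Centroid of excess rainfall: t_c = Σ P_i·t̄_i / ΣP_i = 0.2844 h (block centres at 0.125, 0.375 h).
Hydrograph peak occurs at t = 2.5 h, so basin lag t_L = 2.5 − 0.2844 = 2.22 h.

t_L ≈ 2.22 h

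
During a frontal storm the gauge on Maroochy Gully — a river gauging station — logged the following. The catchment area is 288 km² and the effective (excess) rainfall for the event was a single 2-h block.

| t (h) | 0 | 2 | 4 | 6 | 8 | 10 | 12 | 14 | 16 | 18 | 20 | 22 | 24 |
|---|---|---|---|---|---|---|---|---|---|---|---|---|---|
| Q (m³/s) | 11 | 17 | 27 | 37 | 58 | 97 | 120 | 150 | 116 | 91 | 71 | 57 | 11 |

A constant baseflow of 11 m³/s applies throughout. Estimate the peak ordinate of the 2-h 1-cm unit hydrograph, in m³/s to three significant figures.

U_p ≈ 77.2 m³/s

Direct runoff: 0.0, 6.0, 16.0, 26.0, 47.0, 86.0, 109.0, 139.0, 105.0, 80.0, 60.0, 46.0, 0.0 m³/s; ΣQ_DR = 720.0 m³/s, peak = 139.0 m³/s.
Runoff depth d = ΣQ_DR·Δt / A = 720.0 × 7200 / (288 km²) = 18.00 mm.
The 1-cm UH is the DRH scaled by (10 mm)/d, so U_p = 139.0 × 10/18.00 = 77.2 m³/s.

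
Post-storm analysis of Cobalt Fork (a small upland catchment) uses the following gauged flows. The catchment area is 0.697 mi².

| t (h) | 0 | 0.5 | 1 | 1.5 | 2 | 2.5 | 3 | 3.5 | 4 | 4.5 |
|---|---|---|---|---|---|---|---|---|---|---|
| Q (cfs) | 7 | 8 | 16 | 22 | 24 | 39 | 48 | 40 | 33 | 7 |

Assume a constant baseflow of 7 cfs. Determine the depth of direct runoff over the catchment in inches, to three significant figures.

d ≈ 0.193 in

Direct runoff: 0.0, 1.0, 9.0, 15.0, 17.0, 32.0, 41.0, 33.0, 26.0, 0.0 cfs; ΣQ_DR = 174.0 cfs.
V = ΣQ_DR · Δt = 174.0 × 1800 s = 3.132 × 10^5 ft³.
Over A = 0.697 mi², depth = V / A = 0.193 in.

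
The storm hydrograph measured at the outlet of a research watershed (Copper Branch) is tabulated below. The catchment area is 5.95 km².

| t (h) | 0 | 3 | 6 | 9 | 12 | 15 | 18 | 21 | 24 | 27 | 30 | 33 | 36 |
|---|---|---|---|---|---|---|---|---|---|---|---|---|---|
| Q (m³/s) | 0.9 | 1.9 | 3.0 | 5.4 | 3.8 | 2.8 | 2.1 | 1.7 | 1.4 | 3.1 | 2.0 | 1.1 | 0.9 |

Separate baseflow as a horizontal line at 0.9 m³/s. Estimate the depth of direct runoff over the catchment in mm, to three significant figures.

d ≈ 33.4 mm

Direct runoff: 0.0, 1.0, 2.1, 4.5, 2.9, 1.9, 1.2, 0.8, 0.5, 2.2, 1.1, 0.2, 0.0 m³/s; ΣQ_DR = 18.40 m³/s.
V = ΣQ_DR · Δt = 18.40 × 10800 s = 1.987 × 10^5 m³.
Over A = 5.95 km², depth = V / A = 33.4 mm.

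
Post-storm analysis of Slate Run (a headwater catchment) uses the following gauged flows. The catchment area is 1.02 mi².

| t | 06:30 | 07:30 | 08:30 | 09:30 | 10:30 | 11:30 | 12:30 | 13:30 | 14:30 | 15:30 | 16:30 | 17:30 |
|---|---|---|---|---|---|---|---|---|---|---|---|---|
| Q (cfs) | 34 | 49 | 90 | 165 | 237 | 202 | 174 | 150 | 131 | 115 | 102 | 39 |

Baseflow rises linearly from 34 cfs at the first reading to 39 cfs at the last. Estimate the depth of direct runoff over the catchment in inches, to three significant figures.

Direct runoff: 0.00, 14.55, 55.09, 129.64, 201.18, 165.73, 137.27, 112.82, 93.36, 76.91, 63.45, 0.00 cfs; ΣQ_DR = 1050 cfs.
V = ΣQ_DR · Δt = 1050 × 3600 s = 3.780 × 10^6 ft³.
Over A = 1.02 mi², depth = V / A = 1.60 in.

d ≈ 1.60 in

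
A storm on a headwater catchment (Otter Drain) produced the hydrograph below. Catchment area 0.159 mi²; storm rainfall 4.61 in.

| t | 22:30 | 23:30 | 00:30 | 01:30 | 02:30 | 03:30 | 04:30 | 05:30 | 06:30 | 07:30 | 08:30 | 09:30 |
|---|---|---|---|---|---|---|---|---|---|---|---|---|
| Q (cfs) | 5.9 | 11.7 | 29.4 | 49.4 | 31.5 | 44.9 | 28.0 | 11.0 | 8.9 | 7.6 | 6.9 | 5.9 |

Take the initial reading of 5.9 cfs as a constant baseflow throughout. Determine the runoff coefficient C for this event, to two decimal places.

C ≈ 0.36

ΣQ_DR = 170.3 cfs; V = ΣQ_DR·Δt = 6.131 × 10^5 ft³.
Runoff depth d = V / A = 1.660 in.
C = d / P = 1.660 / 4.61 = 0.36.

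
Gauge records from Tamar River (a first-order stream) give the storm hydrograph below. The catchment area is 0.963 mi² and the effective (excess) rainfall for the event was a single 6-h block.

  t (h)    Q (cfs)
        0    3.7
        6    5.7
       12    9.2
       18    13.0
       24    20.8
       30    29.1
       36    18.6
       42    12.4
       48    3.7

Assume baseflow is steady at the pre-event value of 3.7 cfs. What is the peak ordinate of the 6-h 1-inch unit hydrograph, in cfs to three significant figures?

Direct runoff: 0.0, 2.0, 5.5, 9.3, 17.1, 25.4, 14.9, 8.7, 0.0 cfs; ΣQ_DR = 82.90 cfs, peak = 25.4 cfs.
Runoff depth d = ΣQ_DR·Δt / A = 82.90 × 21600 / (0.963 mi²) = 0.8004 in.
The 1-inch UH is the DRH scaled by (1 in)/d, so U_p = 25.4 × 1/0.8004 = 31.7 cfs.

U_p ≈ 31.7 cfs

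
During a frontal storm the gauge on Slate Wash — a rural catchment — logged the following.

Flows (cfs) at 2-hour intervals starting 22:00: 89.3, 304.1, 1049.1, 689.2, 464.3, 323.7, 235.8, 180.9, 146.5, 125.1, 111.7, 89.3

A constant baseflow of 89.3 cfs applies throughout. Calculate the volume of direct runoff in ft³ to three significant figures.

Direct-runoff ordinates (Q − Q_b): 0.0, 214.8, 959.8, 599.9, 375.0, 234.4, 146.5, 91.6, 57.2, 35.8, 22.4, 0.0 cfs.
ΣQ_DR = 2737 cfs.
With Δt = 2 h = 7200 s, V = ΣQ_DR · Δt = 2737 × 7200 = 1.97 × 10^7 ft³.

V ≈ 1.97 × 10^7 ft³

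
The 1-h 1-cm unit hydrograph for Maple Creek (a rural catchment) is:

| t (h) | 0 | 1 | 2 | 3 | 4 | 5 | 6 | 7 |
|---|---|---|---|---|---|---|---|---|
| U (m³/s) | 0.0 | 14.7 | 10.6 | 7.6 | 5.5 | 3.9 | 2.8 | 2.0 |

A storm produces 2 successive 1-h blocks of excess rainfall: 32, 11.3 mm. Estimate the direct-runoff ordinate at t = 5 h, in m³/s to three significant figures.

Q ≈ 18.7 m³/s

By discrete convolution, Q_j = Σ (P_i / 10 mm) · U_{j−i}.
At t = 5 h (j=5): Q = (32/10)·3.9 + (11.3/10)·5.5 = 18.7 m³/s.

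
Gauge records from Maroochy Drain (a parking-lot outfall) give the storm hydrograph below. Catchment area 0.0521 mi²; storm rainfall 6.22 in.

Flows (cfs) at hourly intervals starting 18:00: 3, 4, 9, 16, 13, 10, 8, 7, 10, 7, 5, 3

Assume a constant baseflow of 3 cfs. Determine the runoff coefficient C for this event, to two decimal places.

C ≈ 0.28

ΣQ_DR = 59.00 cfs; V = ΣQ_DR·Δt = 2.124 × 10^5 ft³.
Runoff depth d = V / A = 1.755 in.
C = d / P = 1.755 / 6.22 = 0.28.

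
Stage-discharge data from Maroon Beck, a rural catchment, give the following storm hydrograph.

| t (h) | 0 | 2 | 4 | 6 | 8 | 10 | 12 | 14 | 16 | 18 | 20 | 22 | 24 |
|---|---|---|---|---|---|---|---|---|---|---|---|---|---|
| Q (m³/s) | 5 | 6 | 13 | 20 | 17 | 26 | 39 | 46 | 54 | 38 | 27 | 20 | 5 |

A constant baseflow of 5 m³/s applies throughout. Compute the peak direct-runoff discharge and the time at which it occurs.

Q_p = 49.0 m³/s at t = 16 h

Subtracting baseflow gives direct-runoff ordinates: 0.0, 1.0, 8.0, 15.0, 12.0, 21.0, 34.0, 41.0, 49.0, 33.0, 22.0, 15.0, 0.0 m³/s.
The maximum is 49.0 m³/s, occurring at the reading for t = 16 h.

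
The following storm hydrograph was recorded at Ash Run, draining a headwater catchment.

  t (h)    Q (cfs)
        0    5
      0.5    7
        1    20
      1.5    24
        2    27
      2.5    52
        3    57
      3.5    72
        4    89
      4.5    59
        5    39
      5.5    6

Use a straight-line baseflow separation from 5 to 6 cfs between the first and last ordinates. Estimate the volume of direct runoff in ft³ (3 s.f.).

Direct-runoff ordinates (Q − Q_b): 0.00, 1.91, 14.82, 18.73, 21.64, 46.55, 51.45, 66.36, 83.27, 53.18, 33.09, 0.00 cfs.
ΣQ_DR = 391.0 cfs.
With Δt = 0.5 h = 1800 s, V = ΣQ_DR · Δt = 391.0 × 1800 = 7.04 × 10^5 ft³.

V ≈ 7.04 × 10^5 ft³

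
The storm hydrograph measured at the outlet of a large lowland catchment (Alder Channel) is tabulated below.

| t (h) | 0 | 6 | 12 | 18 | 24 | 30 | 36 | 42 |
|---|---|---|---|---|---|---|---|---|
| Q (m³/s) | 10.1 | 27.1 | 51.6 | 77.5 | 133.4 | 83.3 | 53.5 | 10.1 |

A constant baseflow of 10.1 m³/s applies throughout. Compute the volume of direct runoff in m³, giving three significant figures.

Direct-runoff ordinates (Q − Q_b): 0.0, 17.0, 41.5, 67.4, 123.3, 73.2, 43.4, 0.0 m³/s.
ΣQ_DR = 365.8 m³/s.
With Δt = 6 h = 21600 s, V = ΣQ_DR · Δt = 365.8 × 21600 = 7.90 × 10^6 m³.

V ≈ 7.90 × 10^6 m³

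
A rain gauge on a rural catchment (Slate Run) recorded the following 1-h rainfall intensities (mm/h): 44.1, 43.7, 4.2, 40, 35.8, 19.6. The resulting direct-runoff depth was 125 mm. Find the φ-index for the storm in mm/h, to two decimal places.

Only the 5 blocks with intensity above φ contribute runoff: 44.1, 43.7, 40, 35.8, 19.6 mm/h.
Σ(I−φ)·Δt = d  ⇒  (44.1+43.7+40+35.8+19.6 − 5φ)·1 = 125
φ = (183.2 − 125/1) / 5 = 11.64 mm/h.

φ ≈ 11.64 mm/h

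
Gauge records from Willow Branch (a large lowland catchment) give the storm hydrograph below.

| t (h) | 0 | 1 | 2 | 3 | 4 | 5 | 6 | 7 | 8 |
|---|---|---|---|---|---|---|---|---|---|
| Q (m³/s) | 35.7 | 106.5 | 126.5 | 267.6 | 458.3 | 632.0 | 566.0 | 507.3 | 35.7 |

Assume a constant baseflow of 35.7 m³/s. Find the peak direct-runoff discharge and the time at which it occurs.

Subtracting baseflow gives direct-runoff ordinates: 0.0, 70.8, 90.8, 231.9, 422.6, 596.3, 530.3, 471.6, 0.0 m³/s.
The maximum is 596.3 m³/s, occurring at the reading for t = 5 h.

Q_p = 596.3 m³/s at t = 5 h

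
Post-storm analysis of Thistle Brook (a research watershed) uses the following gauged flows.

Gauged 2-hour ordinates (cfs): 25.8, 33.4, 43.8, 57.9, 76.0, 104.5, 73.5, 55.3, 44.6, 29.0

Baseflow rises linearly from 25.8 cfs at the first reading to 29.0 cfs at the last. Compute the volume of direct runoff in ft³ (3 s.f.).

V ≈ 1.94 × 10^6 ft³

Direct-runoff ordinates (Q − Q_b): 0.00, 7.24, 17.29, 31.03, 48.78, 76.92, 45.57, 27.01, 15.96, 0.00 cfs.
ΣQ_DR = 269.8 cfs.
With Δt = 2 h = 7200 s, V = ΣQ_DR · Δt = 269.8 × 7200 = 1.94 × 10^6 ft³.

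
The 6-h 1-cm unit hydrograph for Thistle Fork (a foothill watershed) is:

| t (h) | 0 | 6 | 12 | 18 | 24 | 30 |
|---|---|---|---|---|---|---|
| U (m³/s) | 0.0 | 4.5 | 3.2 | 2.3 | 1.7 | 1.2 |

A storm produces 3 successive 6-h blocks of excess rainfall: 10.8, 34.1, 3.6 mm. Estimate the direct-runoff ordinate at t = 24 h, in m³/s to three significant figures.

By discrete convolution, Q_j = Σ (P_i / 10 mm) · U_{j−i}.
At t = 24 h (j=4): Q = (10.8/10)·1.7 + (34.1/10)·2.3 + (3.6/10)·3.2 = 10.8 m³/s.

Q ≈ 10.8 m³/s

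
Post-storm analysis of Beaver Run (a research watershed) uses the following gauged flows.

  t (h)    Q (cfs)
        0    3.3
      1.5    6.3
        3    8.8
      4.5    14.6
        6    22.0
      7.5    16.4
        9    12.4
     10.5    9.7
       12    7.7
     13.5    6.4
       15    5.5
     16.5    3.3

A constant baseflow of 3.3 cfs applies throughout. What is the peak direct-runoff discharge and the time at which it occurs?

Subtracting baseflow gives direct-runoff ordinates: 0.0, 3.0, 5.5, 11.3, 18.7, 13.1, 9.1, 6.4, 4.4, 3.1, 2.2, 0.0 cfs.
The maximum is 18.7 cfs, occurring at the reading for t = 6 h.

Q_p = 18.7 cfs at t = 6 h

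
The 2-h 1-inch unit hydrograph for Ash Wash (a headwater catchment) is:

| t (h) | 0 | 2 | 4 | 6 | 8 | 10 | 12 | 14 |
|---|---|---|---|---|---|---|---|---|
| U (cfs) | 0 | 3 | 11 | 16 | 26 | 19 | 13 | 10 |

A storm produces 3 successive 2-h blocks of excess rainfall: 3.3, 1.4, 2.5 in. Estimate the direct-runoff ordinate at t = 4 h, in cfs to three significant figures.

Q ≈ 40.5 cfs

By discrete convolution, Q_j = Σ (P_i / 1 in) · U_{j−i}.
At t = 4 h (j=2): Q = (3.3/1)·11 + (1.4/1)·3 + (2.5/1)·0 = 40.5 cfs.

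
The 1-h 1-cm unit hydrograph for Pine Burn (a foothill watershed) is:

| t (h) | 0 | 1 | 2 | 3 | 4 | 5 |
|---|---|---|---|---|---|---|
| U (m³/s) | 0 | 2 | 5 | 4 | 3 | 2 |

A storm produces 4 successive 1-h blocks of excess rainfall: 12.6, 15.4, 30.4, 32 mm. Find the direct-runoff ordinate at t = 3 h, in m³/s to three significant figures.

By discrete convolution, Q_j = Σ (P_i / 10 mm) · U_{j−i}.
At t = 3 h (j=3): Q = (12.6/10)·4 + (15.4/10)·5 + (30.4/10)·2 + (32/10)·0 = 18.8 m³/s.

Q ≈ 18.8 m³/s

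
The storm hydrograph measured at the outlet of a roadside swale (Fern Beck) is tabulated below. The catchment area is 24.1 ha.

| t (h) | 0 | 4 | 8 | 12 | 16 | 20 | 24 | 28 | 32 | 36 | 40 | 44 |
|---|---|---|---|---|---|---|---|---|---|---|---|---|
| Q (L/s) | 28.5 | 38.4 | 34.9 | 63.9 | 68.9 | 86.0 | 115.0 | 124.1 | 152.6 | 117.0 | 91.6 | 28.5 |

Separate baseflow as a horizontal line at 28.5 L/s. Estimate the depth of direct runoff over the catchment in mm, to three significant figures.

Direct runoff: 0.0, 9.9, 6.4, 35.4, 40.4, 57.5, 86.5, 95.6, 124.1, 88.5, 63.1, 0.0 L/s; ΣQ_DR = 607.4 L/s.
V = ΣQ_DR · Δt = 607.4 × 14400 s = 8.747 × 10^6 L.
Over A = 24.1 ha, depth = V / A = 36.3 mm.

d ≈ 36.3 mm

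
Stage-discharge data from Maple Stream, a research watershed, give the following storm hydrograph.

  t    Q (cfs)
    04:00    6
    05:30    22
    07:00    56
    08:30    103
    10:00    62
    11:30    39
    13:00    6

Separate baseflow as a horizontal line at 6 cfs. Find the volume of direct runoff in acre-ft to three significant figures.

V ≈ 31.2 acre-ft

Direct-runoff ordinates (Q − Q_b): 0.0, 16.0, 50.0, 97.0, 56.0, 33.0, 0.0 cfs.
ΣQ_DR = 252.0 cfs.
With Δt = 1.5 h = 5400 s, V = ΣQ_DR · Δt = 252.0 × 5400 = 1.36 × 10^6 ft³ = 31.2 acre-ft.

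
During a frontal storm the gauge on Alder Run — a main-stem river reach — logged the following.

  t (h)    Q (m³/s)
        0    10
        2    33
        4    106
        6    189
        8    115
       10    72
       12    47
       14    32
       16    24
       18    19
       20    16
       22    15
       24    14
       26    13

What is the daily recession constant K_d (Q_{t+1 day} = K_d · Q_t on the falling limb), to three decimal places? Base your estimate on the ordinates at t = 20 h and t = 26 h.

Between t = 20 h and t = 26 h the flow falls from 16 to 13 m³/s over 3×2 h = 6 h.
Per-interval ratio K = (13/16)^(1/3) = 0.9331; K_d = K^(24/2) = 0.436.

K_d ≈ 0.436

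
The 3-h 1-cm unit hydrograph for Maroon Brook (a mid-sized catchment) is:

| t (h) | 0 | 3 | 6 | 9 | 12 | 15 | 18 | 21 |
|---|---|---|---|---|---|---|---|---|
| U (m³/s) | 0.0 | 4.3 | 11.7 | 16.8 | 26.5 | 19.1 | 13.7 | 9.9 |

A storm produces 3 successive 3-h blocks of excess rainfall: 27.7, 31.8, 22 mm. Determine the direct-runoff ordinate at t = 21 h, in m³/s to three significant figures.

By discrete convolution, Q_j = Σ (P_i / 10 mm) · U_{j−i}.
At t = 21 h (j=7): Q = (27.7/10)·9.9 + (31.8/10)·13.7 + (22/10)·19.1 = 113 m³/s.

Q ≈ 113 m³/s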